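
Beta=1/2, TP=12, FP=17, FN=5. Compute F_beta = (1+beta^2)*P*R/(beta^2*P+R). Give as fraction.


P = TP/(TP+FP) = 12/29 = 12/29
R = TP/(TP+FN) = 12/17 = 12/17
beta^2 = 1/2^2 = 1/4
(1 + beta^2) = 5/4
Numerator = (1+beta^2)*P*R = 180/493
Denominator = beta^2*P + R = 3/29 + 12/17 = 399/493
F_beta = 60/133

60/133


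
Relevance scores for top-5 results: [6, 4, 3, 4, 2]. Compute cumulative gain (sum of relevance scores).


Cumulative Gain = sum of relevance scores
Position 1: rel=6, running sum=6
Position 2: rel=4, running sum=10
Position 3: rel=3, running sum=13
Position 4: rel=4, running sum=17
Position 5: rel=2, running sum=19
CG = 19

19


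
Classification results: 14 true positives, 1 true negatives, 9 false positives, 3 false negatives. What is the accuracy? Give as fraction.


Accuracy = (TP + TN) / (TP + TN + FP + FN)
TP + TN = 14 + 1 = 15
Total = 14 + 1 + 9 + 3 = 27
Accuracy = 15 / 27 = 5/9

5/9


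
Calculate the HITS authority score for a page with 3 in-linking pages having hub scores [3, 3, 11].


Authority = sum of hub scores of in-linkers
In-link 1: hub score = 3
In-link 2: hub score = 3
In-link 3: hub score = 11
Authority = 3 + 3 + 11 = 17

17


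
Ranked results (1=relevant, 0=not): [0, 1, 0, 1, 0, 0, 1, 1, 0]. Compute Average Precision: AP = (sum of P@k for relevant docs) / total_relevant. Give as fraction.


Computing P@k for each relevant position:
Position 1: not relevant
Position 2: relevant, P@2 = 1/2 = 1/2
Position 3: not relevant
Position 4: relevant, P@4 = 2/4 = 1/2
Position 5: not relevant
Position 6: not relevant
Position 7: relevant, P@7 = 3/7 = 3/7
Position 8: relevant, P@8 = 4/8 = 1/2
Position 9: not relevant
Sum of P@k = 1/2 + 1/2 + 3/7 + 1/2 = 27/14
AP = 27/14 / 4 = 27/56

27/56


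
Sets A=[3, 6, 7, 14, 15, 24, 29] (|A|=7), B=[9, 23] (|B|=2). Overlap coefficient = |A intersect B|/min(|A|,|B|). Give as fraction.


A intersect B = []
|A intersect B| = 0
min(|A|, |B|) = min(7, 2) = 2
Overlap = 0 / 2 = 0

0


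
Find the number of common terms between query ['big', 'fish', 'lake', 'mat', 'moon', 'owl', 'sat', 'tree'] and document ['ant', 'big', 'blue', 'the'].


Query terms: ['big', 'fish', 'lake', 'mat', 'moon', 'owl', 'sat', 'tree']
Document terms: ['ant', 'big', 'blue', 'the']
Common terms: ['big']
Overlap count = 1

1


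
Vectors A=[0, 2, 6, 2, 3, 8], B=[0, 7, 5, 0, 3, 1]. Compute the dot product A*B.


Dot product = sum of element-wise products
A[0]*B[0] = 0*0 = 0
A[1]*B[1] = 2*7 = 14
A[2]*B[2] = 6*5 = 30
A[3]*B[3] = 2*0 = 0
A[4]*B[4] = 3*3 = 9
A[5]*B[5] = 8*1 = 8
Sum = 0 + 14 + 30 + 0 + 9 + 8 = 61

61


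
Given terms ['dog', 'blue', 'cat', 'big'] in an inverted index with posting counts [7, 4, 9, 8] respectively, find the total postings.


Summing posting list sizes:
'dog': 7 postings
'blue': 4 postings
'cat': 9 postings
'big': 8 postings
Total = 7 + 4 + 9 + 8 = 28

28


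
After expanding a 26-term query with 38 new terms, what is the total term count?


Original terms: 26
Expansion terms: 38
Total = 26 + 38 = 64

64


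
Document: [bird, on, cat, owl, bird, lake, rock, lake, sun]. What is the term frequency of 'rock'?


Document has 9 words
Scanning for 'rock':
Found at positions: [6]
Count = 1

1


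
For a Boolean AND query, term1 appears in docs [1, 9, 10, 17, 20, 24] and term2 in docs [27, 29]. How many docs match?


Boolean AND: find intersection of posting lists
term1 docs: [1, 9, 10, 17, 20, 24]
term2 docs: [27, 29]
Intersection: []
|intersection| = 0

0


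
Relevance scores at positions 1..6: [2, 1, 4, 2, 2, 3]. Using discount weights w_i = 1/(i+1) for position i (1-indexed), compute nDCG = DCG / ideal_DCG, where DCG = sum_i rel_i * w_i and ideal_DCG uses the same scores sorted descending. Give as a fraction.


Position discount weights w_i = 1/(i+1) for i=1..6:
Weights = [1/2, 1/3, 1/4, 1/5, 1/6, 1/7]
Actual relevance: [2, 1, 4, 2, 2, 3]
DCG = 2/2 + 1/3 + 4/4 + 2/5 + 2/6 + 3/7 = 367/105
Ideal relevance (sorted desc): [4, 3, 2, 2, 2, 1]
Ideal DCG = 4/2 + 3/3 + 2/4 + 2/5 + 2/6 + 1/7 = 919/210
nDCG = DCG / ideal_DCG = 367/105 / 919/210 = 734/919

734/919


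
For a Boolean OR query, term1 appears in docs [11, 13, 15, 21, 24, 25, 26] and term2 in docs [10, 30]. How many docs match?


Boolean OR: find union of posting lists
term1 docs: [11, 13, 15, 21, 24, 25, 26]
term2 docs: [10, 30]
Union: [10, 11, 13, 15, 21, 24, 25, 26, 30]
|union| = 9

9


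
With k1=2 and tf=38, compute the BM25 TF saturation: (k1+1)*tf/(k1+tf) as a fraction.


BM25 TF component = (k1+1)*tf / (k1+tf)
k1 = 2, tf = 38
Numerator = (2+1)*38 = 114
Denominator = 2 + 38 = 40
= 114/40 = 57/20

57/20


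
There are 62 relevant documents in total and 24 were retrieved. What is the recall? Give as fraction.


Recall = retrieved_relevant / total_relevant
= 24 / 62
= 24 / (24 + 38)
= 12/31

12/31


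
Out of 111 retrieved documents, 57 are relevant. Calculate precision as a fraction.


Precision = relevant_retrieved / total_retrieved
= 57 / 111
= 57 / (57 + 54)
= 19/37

19/37


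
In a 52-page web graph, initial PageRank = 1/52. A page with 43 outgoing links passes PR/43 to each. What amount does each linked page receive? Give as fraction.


Initial PR = 1/52 = 1/52
Outlinks = 43
Contribution per link = PR / outlinks
= 1/52 / 43
= 1/2236

1/2236


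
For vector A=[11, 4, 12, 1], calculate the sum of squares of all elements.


|A|^2 = sum of squared components
A[0]^2 = 11^2 = 121
A[1]^2 = 4^2 = 16
A[2]^2 = 12^2 = 144
A[3]^2 = 1^2 = 1
Sum = 121 + 16 + 144 + 1 = 282

282


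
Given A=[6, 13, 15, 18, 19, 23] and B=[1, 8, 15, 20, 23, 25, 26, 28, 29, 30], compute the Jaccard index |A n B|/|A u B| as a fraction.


A intersect B = [15, 23]
|A intersect B| = 2
A union B = [1, 6, 8, 13, 15, 18, 19, 20, 23, 25, 26, 28, 29, 30]
|A union B| = 14
Jaccard = 2/14 = 1/7

1/7


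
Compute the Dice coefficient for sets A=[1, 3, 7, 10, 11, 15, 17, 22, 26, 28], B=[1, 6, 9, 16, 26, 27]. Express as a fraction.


A intersect B = [1, 26]
|A intersect B| = 2
|A| = 10, |B| = 6
Dice = 2*2 / (10+6)
= 4 / 16 = 1/4

1/4


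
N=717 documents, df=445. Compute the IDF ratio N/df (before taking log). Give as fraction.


IDF ratio = N / df
= 717 / 445
= 717/445

717/445


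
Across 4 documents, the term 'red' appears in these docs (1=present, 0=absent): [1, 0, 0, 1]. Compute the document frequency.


Checking each document for 'red':
Doc 1: present
Doc 2: absent
Doc 3: absent
Doc 4: present
df = sum of presences = 1 + 0 + 0 + 1 = 2

2


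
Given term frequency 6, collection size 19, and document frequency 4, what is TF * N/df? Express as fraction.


TF * (N/df)
= 6 * (19/4)
= 6 * 19/4
= 57/2

57/2


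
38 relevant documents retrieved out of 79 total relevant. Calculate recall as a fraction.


Recall = retrieved_relevant / total_relevant
= 38 / 79
= 38 / (38 + 41)
= 38/79

38/79


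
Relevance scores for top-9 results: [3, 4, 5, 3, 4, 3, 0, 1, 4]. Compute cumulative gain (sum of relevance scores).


Cumulative Gain = sum of relevance scores
Position 1: rel=3, running sum=3
Position 2: rel=4, running sum=7
Position 3: rel=5, running sum=12
Position 4: rel=3, running sum=15
Position 5: rel=4, running sum=19
Position 6: rel=3, running sum=22
Position 7: rel=0, running sum=22
Position 8: rel=1, running sum=23
Position 9: rel=4, running sum=27
CG = 27

27


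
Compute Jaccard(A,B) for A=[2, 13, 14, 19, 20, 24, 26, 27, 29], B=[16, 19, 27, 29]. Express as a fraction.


A intersect B = [19, 27, 29]
|A intersect B| = 3
A union B = [2, 13, 14, 16, 19, 20, 24, 26, 27, 29]
|A union B| = 10
Jaccard = 3/10 = 3/10

3/10


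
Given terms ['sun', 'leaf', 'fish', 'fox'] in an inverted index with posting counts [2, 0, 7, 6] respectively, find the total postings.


Summing posting list sizes:
'sun': 2 postings
'leaf': 0 postings
'fish': 7 postings
'fox': 6 postings
Total = 2 + 0 + 7 + 6 = 15

15


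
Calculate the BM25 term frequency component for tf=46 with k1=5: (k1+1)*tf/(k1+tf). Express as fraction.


BM25 TF component = (k1+1)*tf / (k1+tf)
k1 = 5, tf = 46
Numerator = (5+1)*46 = 276
Denominator = 5 + 46 = 51
= 276/51 = 92/17

92/17


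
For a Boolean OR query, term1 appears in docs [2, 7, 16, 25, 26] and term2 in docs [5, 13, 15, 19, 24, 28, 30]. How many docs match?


Boolean OR: find union of posting lists
term1 docs: [2, 7, 16, 25, 26]
term2 docs: [5, 13, 15, 19, 24, 28, 30]
Union: [2, 5, 7, 13, 15, 16, 19, 24, 25, 26, 28, 30]
|union| = 12

12


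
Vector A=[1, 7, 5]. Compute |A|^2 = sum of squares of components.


|A|^2 = sum of squared components
A[0]^2 = 1^2 = 1
A[1]^2 = 7^2 = 49
A[2]^2 = 5^2 = 25
Sum = 1 + 49 + 25 = 75

75


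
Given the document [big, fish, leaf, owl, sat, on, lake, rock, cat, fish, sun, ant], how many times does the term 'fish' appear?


Document has 12 words
Scanning for 'fish':
Found at positions: [1, 9]
Count = 2

2


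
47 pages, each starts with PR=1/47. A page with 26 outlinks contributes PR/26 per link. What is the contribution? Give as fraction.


Initial PR = 1/47 = 1/47
Outlinks = 26
Contribution per link = PR / outlinks
= 1/47 / 26
= 1/1222

1/1222


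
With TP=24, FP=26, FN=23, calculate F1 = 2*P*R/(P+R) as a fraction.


F1 = 2 * P * R / (P + R)
P = TP/(TP+FP) = 24/50 = 12/25
R = TP/(TP+FN) = 24/47 = 24/47
2 * P * R = 2 * 12/25 * 24/47 = 576/1175
P + R = 12/25 + 24/47 = 1164/1175
F1 = 576/1175 / 1164/1175 = 48/97

48/97


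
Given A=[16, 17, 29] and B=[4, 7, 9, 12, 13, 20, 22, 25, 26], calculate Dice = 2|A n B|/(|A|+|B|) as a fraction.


A intersect B = []
|A intersect B| = 0
|A| = 3, |B| = 9
Dice = 2*0 / (3+9)
= 0 / 12 = 0

0


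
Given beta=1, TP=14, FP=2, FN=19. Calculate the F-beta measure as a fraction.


P = TP/(TP+FP) = 14/16 = 7/8
R = TP/(TP+FN) = 14/33 = 14/33
beta^2 = 1^2 = 1
(1 + beta^2) = 2
Numerator = (1+beta^2)*P*R = 49/66
Denominator = beta^2*P + R = 7/8 + 14/33 = 343/264
F_beta = 4/7

4/7


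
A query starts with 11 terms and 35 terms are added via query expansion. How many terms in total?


Original terms: 11
Expansion terms: 35
Total = 11 + 35 = 46

46


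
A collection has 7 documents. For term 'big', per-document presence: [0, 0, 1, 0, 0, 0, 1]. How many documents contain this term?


Checking each document for 'big':
Doc 1: absent
Doc 2: absent
Doc 3: present
Doc 4: absent
Doc 5: absent
Doc 6: absent
Doc 7: present
df = sum of presences = 0 + 0 + 1 + 0 + 0 + 0 + 1 = 2

2


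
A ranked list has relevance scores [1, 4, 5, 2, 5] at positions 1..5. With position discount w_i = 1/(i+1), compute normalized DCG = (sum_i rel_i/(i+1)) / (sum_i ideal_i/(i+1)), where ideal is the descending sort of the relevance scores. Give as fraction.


Position discount weights w_i = 1/(i+1) for i=1..5:
Weights = [1/2, 1/3, 1/4, 1/5, 1/6]
Actual relevance: [1, 4, 5, 2, 5]
DCG = 1/2 + 4/3 + 5/4 + 2/5 + 5/6 = 259/60
Ideal relevance (sorted desc): [5, 5, 4, 2, 1]
Ideal DCG = 5/2 + 5/3 + 4/4 + 2/5 + 1/6 = 86/15
nDCG = DCG / ideal_DCG = 259/60 / 86/15 = 259/344

259/344


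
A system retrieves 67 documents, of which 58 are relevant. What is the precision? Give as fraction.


Precision = relevant_retrieved / total_retrieved
= 58 / 67
= 58 / (58 + 9)
= 58/67

58/67


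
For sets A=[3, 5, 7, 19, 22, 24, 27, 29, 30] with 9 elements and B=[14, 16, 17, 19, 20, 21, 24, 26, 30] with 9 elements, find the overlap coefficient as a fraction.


A intersect B = [19, 24, 30]
|A intersect B| = 3
min(|A|, |B|) = min(9, 9) = 9
Overlap = 3 / 9 = 1/3

1/3


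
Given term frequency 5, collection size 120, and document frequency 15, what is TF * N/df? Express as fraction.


TF * (N/df)
= 5 * (120/15)
= 5 * 8
= 40

40


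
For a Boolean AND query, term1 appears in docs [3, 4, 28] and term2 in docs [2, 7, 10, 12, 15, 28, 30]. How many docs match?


Boolean AND: find intersection of posting lists
term1 docs: [3, 4, 28]
term2 docs: [2, 7, 10, 12, 15, 28, 30]
Intersection: [28]
|intersection| = 1

1


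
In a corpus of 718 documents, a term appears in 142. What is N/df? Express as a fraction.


IDF ratio = N / df
= 718 / 142
= 359/71

359/71


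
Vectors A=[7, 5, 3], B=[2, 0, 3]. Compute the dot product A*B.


Dot product = sum of element-wise products
A[0]*B[0] = 7*2 = 14
A[1]*B[1] = 5*0 = 0
A[2]*B[2] = 3*3 = 9
Sum = 14 + 0 + 9 = 23

23


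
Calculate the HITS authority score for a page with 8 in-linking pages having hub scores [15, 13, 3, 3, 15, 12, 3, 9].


Authority = sum of hub scores of in-linkers
In-link 1: hub score = 15
In-link 2: hub score = 13
In-link 3: hub score = 3
In-link 4: hub score = 3
In-link 5: hub score = 15
In-link 6: hub score = 12
In-link 7: hub score = 3
In-link 8: hub score = 9
Authority = 15 + 13 + 3 + 3 + 15 + 12 + 3 + 9 = 73

73


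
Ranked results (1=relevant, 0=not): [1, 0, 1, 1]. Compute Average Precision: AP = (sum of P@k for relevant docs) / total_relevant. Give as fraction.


Computing P@k for each relevant position:
Position 1: relevant, P@1 = 1/1 = 1
Position 2: not relevant
Position 3: relevant, P@3 = 2/3 = 2/3
Position 4: relevant, P@4 = 3/4 = 3/4
Sum of P@k = 1 + 2/3 + 3/4 = 29/12
AP = 29/12 / 3 = 29/36

29/36


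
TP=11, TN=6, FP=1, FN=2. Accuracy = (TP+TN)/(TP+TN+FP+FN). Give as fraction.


Accuracy = (TP + TN) / (TP + TN + FP + FN)
TP + TN = 11 + 6 = 17
Total = 11 + 6 + 1 + 2 = 20
Accuracy = 17 / 20 = 17/20

17/20


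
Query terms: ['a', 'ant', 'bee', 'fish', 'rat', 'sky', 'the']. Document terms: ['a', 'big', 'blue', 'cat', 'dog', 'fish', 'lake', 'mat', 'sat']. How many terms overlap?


Query terms: ['a', 'ant', 'bee', 'fish', 'rat', 'sky', 'the']
Document terms: ['a', 'big', 'blue', 'cat', 'dog', 'fish', 'lake', 'mat', 'sat']
Common terms: ['a', 'fish']
Overlap count = 2

2


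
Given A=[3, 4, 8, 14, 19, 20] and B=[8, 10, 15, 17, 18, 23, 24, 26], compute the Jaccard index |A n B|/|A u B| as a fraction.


A intersect B = [8]
|A intersect B| = 1
A union B = [3, 4, 8, 10, 14, 15, 17, 18, 19, 20, 23, 24, 26]
|A union B| = 13
Jaccard = 1/13 = 1/13

1/13


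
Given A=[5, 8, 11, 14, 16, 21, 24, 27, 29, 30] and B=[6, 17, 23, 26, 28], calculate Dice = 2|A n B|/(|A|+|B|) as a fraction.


A intersect B = []
|A intersect B| = 0
|A| = 10, |B| = 5
Dice = 2*0 / (10+5)
= 0 / 15 = 0

0


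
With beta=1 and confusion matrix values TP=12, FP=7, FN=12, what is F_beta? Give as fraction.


P = TP/(TP+FP) = 12/19 = 12/19
R = TP/(TP+FN) = 12/24 = 1/2
beta^2 = 1^2 = 1
(1 + beta^2) = 2
Numerator = (1+beta^2)*P*R = 12/19
Denominator = beta^2*P + R = 12/19 + 1/2 = 43/38
F_beta = 24/43

24/43


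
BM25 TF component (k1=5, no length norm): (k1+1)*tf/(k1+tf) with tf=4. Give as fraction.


BM25 TF component = (k1+1)*tf / (k1+tf)
k1 = 5, tf = 4
Numerator = (5+1)*4 = 24
Denominator = 5 + 4 = 9
= 24/9 = 8/3

8/3


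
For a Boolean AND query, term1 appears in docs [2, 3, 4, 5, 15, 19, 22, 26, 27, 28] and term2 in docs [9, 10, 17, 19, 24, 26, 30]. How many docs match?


Boolean AND: find intersection of posting lists
term1 docs: [2, 3, 4, 5, 15, 19, 22, 26, 27, 28]
term2 docs: [9, 10, 17, 19, 24, 26, 30]
Intersection: [19, 26]
|intersection| = 2

2


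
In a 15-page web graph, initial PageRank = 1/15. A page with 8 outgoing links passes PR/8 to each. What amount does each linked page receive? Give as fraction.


Initial PR = 1/15 = 1/15
Outlinks = 8
Contribution per link = PR / outlinks
= 1/15 / 8
= 1/120

1/120


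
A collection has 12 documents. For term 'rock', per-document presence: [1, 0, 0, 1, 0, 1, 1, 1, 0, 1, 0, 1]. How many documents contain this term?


Checking each document for 'rock':
Doc 1: present
Doc 2: absent
Doc 3: absent
Doc 4: present
Doc 5: absent
Doc 6: present
Doc 7: present
Doc 8: present
Doc 9: absent
Doc 10: present
Doc 11: absent
Doc 12: present
df = sum of presences = 1 + 0 + 0 + 1 + 0 + 1 + 1 + 1 + 0 + 1 + 0 + 1 = 7

7


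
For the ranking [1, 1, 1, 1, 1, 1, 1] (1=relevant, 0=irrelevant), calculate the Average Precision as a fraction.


Computing P@k for each relevant position:
Position 1: relevant, P@1 = 1/1 = 1
Position 2: relevant, P@2 = 2/2 = 1
Position 3: relevant, P@3 = 3/3 = 1
Position 4: relevant, P@4 = 4/4 = 1
Position 5: relevant, P@5 = 5/5 = 1
Position 6: relevant, P@6 = 6/6 = 1
Position 7: relevant, P@7 = 7/7 = 1
Sum of P@k = 1 + 1 + 1 + 1 + 1 + 1 + 1 = 7
AP = 7 / 7 = 1

1


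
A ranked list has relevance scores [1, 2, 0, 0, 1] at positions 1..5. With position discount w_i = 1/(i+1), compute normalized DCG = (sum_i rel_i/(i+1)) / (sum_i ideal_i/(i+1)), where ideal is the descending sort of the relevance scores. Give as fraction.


Position discount weights w_i = 1/(i+1) for i=1..5:
Weights = [1/2, 1/3, 1/4, 1/5, 1/6]
Actual relevance: [1, 2, 0, 0, 1]
DCG = 1/2 + 2/3 + 0/4 + 0/5 + 1/6 = 4/3
Ideal relevance (sorted desc): [2, 1, 1, 0, 0]
Ideal DCG = 2/2 + 1/3 + 1/4 + 0/5 + 0/6 = 19/12
nDCG = DCG / ideal_DCG = 4/3 / 19/12 = 16/19

16/19


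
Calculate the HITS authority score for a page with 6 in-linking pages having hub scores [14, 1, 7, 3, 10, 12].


Authority = sum of hub scores of in-linkers
In-link 1: hub score = 14
In-link 2: hub score = 1
In-link 3: hub score = 7
In-link 4: hub score = 3
In-link 5: hub score = 10
In-link 6: hub score = 12
Authority = 14 + 1 + 7 + 3 + 10 + 12 = 47

47


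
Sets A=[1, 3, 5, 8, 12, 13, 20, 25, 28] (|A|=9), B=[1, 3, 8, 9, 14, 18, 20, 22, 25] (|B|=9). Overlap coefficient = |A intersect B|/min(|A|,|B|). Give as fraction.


A intersect B = [1, 3, 8, 20, 25]
|A intersect B| = 5
min(|A|, |B|) = min(9, 9) = 9
Overlap = 5 / 9 = 5/9

5/9


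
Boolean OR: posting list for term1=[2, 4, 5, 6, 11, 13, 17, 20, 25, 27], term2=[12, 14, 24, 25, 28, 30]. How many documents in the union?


Boolean OR: find union of posting lists
term1 docs: [2, 4, 5, 6, 11, 13, 17, 20, 25, 27]
term2 docs: [12, 14, 24, 25, 28, 30]
Union: [2, 4, 5, 6, 11, 12, 13, 14, 17, 20, 24, 25, 27, 28, 30]
|union| = 15

15


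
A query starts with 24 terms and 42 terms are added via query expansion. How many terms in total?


Original terms: 24
Expansion terms: 42
Total = 24 + 42 = 66

66


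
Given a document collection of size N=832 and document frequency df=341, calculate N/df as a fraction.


IDF ratio = N / df
= 832 / 341
= 832/341

832/341


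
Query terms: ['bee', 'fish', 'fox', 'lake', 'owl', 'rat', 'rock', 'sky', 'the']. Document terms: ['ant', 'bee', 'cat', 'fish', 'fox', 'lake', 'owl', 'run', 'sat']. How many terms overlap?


Query terms: ['bee', 'fish', 'fox', 'lake', 'owl', 'rat', 'rock', 'sky', 'the']
Document terms: ['ant', 'bee', 'cat', 'fish', 'fox', 'lake', 'owl', 'run', 'sat']
Common terms: ['bee', 'fish', 'fox', 'lake', 'owl']
Overlap count = 5

5


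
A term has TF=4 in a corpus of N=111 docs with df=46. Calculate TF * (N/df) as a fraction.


TF * (N/df)
= 4 * (111/46)
= 4 * 111/46
= 222/23

222/23


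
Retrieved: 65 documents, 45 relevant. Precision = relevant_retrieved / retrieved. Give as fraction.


Precision = relevant_retrieved / total_retrieved
= 45 / 65
= 45 / (45 + 20)
= 9/13

9/13


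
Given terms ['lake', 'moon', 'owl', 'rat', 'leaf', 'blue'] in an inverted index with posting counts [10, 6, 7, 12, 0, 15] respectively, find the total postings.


Summing posting list sizes:
'lake': 10 postings
'moon': 6 postings
'owl': 7 postings
'rat': 12 postings
'leaf': 0 postings
'blue': 15 postings
Total = 10 + 6 + 7 + 12 + 0 + 15 = 50

50


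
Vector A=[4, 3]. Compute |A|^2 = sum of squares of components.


|A|^2 = sum of squared components
A[0]^2 = 4^2 = 16
A[1]^2 = 3^2 = 9
Sum = 16 + 9 = 25

25


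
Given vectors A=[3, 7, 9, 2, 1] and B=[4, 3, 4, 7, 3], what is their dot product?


Dot product = sum of element-wise products
A[0]*B[0] = 3*4 = 12
A[1]*B[1] = 7*3 = 21
A[2]*B[2] = 9*4 = 36
A[3]*B[3] = 2*7 = 14
A[4]*B[4] = 1*3 = 3
Sum = 12 + 21 + 36 + 14 + 3 = 86

86


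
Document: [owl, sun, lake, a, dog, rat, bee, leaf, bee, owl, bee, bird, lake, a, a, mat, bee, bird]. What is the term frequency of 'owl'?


Document has 18 words
Scanning for 'owl':
Found at positions: [0, 9]
Count = 2

2


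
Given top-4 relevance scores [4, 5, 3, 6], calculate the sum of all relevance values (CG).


Cumulative Gain = sum of relevance scores
Position 1: rel=4, running sum=4
Position 2: rel=5, running sum=9
Position 3: rel=3, running sum=12
Position 4: rel=6, running sum=18
CG = 18

18


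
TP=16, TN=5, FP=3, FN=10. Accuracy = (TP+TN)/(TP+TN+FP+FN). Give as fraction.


Accuracy = (TP + TN) / (TP + TN + FP + FN)
TP + TN = 16 + 5 = 21
Total = 16 + 5 + 3 + 10 = 34
Accuracy = 21 / 34 = 21/34

21/34


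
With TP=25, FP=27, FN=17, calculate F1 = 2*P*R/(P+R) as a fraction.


F1 = 2 * P * R / (P + R)
P = TP/(TP+FP) = 25/52 = 25/52
R = TP/(TP+FN) = 25/42 = 25/42
2 * P * R = 2 * 25/52 * 25/42 = 625/1092
P + R = 25/52 + 25/42 = 1175/1092
F1 = 625/1092 / 1175/1092 = 25/47

25/47


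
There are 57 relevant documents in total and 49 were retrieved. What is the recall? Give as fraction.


Recall = retrieved_relevant / total_relevant
= 49 / 57
= 49 / (49 + 8)
= 49/57

49/57


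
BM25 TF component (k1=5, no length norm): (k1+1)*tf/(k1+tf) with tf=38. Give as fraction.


BM25 TF component = (k1+1)*tf / (k1+tf)
k1 = 5, tf = 38
Numerator = (5+1)*38 = 228
Denominator = 5 + 38 = 43
= 228/43 = 228/43

228/43


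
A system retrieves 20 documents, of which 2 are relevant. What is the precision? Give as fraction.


Precision = relevant_retrieved / total_retrieved
= 2 / 20
= 2 / (2 + 18)
= 1/10

1/10


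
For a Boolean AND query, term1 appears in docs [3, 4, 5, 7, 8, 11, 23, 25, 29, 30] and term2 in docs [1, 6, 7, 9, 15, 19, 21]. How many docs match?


Boolean AND: find intersection of posting lists
term1 docs: [3, 4, 5, 7, 8, 11, 23, 25, 29, 30]
term2 docs: [1, 6, 7, 9, 15, 19, 21]
Intersection: [7]
|intersection| = 1

1


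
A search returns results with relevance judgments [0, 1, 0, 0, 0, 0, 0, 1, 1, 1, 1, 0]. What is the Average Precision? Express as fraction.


Computing P@k for each relevant position:
Position 1: not relevant
Position 2: relevant, P@2 = 1/2 = 1/2
Position 3: not relevant
Position 4: not relevant
Position 5: not relevant
Position 6: not relevant
Position 7: not relevant
Position 8: relevant, P@8 = 2/8 = 1/4
Position 9: relevant, P@9 = 3/9 = 1/3
Position 10: relevant, P@10 = 4/10 = 2/5
Position 11: relevant, P@11 = 5/11 = 5/11
Position 12: not relevant
Sum of P@k = 1/2 + 1/4 + 1/3 + 2/5 + 5/11 = 1279/660
AP = 1279/660 / 5 = 1279/3300

1279/3300


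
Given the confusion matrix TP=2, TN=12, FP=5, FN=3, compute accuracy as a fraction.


Accuracy = (TP + TN) / (TP + TN + FP + FN)
TP + TN = 2 + 12 = 14
Total = 2 + 12 + 5 + 3 = 22
Accuracy = 14 / 22 = 7/11

7/11


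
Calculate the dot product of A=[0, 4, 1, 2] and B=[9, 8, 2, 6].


Dot product = sum of element-wise products
A[0]*B[0] = 0*9 = 0
A[1]*B[1] = 4*8 = 32
A[2]*B[2] = 1*2 = 2
A[3]*B[3] = 2*6 = 12
Sum = 0 + 32 + 2 + 12 = 46

46


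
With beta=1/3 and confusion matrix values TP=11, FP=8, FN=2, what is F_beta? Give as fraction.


P = TP/(TP+FP) = 11/19 = 11/19
R = TP/(TP+FN) = 11/13 = 11/13
beta^2 = 1/3^2 = 1/9
(1 + beta^2) = 10/9
Numerator = (1+beta^2)*P*R = 1210/2223
Denominator = beta^2*P + R = 11/171 + 11/13 = 2024/2223
F_beta = 55/92

55/92


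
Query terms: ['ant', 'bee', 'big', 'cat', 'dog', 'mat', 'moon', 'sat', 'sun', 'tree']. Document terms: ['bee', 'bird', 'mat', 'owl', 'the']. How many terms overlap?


Query terms: ['ant', 'bee', 'big', 'cat', 'dog', 'mat', 'moon', 'sat', 'sun', 'tree']
Document terms: ['bee', 'bird', 'mat', 'owl', 'the']
Common terms: ['bee', 'mat']
Overlap count = 2

2


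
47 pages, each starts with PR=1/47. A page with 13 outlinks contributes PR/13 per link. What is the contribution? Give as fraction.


Initial PR = 1/47 = 1/47
Outlinks = 13
Contribution per link = PR / outlinks
= 1/47 / 13
= 1/611

1/611


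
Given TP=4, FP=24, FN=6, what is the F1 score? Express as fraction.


F1 = 2 * P * R / (P + R)
P = TP/(TP+FP) = 4/28 = 1/7
R = TP/(TP+FN) = 4/10 = 2/5
2 * P * R = 2 * 1/7 * 2/5 = 4/35
P + R = 1/7 + 2/5 = 19/35
F1 = 4/35 / 19/35 = 4/19

4/19


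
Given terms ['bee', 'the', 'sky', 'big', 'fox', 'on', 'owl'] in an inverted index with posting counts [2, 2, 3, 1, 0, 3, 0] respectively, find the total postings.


Summing posting list sizes:
'bee': 2 postings
'the': 2 postings
'sky': 3 postings
'big': 1 postings
'fox': 0 postings
'on': 3 postings
'owl': 0 postings
Total = 2 + 2 + 3 + 1 + 0 + 3 + 0 = 11

11


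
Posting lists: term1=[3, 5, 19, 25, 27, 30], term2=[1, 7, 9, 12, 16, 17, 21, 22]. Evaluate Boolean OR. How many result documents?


Boolean OR: find union of posting lists
term1 docs: [3, 5, 19, 25, 27, 30]
term2 docs: [1, 7, 9, 12, 16, 17, 21, 22]
Union: [1, 3, 5, 7, 9, 12, 16, 17, 19, 21, 22, 25, 27, 30]
|union| = 14

14


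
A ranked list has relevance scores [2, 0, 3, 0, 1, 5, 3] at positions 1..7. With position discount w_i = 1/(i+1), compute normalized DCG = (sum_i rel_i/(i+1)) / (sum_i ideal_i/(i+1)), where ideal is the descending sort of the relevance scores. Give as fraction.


Position discount weights w_i = 1/(i+1) for i=1..7:
Weights = [1/2, 1/3, 1/4, 1/5, 1/6, 1/7, 1/8]
Actual relevance: [2, 0, 3, 0, 1, 5, 3]
DCG = 2/2 + 0/3 + 3/4 + 0/5 + 1/6 + 5/7 + 3/8 = 505/168
Ideal relevance (sorted desc): [5, 3, 3, 2, 1, 0, 0]
Ideal DCG = 5/2 + 3/3 + 3/4 + 2/5 + 1/6 + 0/7 + 0/8 = 289/60
nDCG = DCG / ideal_DCG = 505/168 / 289/60 = 2525/4046

2525/4046


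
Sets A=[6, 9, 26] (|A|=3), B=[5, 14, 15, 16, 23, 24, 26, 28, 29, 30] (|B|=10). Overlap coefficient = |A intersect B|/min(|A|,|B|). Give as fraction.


A intersect B = [26]
|A intersect B| = 1
min(|A|, |B|) = min(3, 10) = 3
Overlap = 1 / 3 = 1/3

1/3


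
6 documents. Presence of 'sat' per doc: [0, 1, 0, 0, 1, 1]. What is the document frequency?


Checking each document for 'sat':
Doc 1: absent
Doc 2: present
Doc 3: absent
Doc 4: absent
Doc 5: present
Doc 6: present
df = sum of presences = 0 + 1 + 0 + 0 + 1 + 1 = 3

3


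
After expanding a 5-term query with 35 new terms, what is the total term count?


Original terms: 5
Expansion terms: 35
Total = 5 + 35 = 40

40


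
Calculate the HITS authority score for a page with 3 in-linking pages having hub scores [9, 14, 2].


Authority = sum of hub scores of in-linkers
In-link 1: hub score = 9
In-link 2: hub score = 14
In-link 3: hub score = 2
Authority = 9 + 14 + 2 = 25

25


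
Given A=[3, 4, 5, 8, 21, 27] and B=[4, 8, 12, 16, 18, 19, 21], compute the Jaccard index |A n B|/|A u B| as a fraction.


A intersect B = [4, 8, 21]
|A intersect B| = 3
A union B = [3, 4, 5, 8, 12, 16, 18, 19, 21, 27]
|A union B| = 10
Jaccard = 3/10 = 3/10

3/10


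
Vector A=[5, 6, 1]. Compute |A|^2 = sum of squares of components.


|A|^2 = sum of squared components
A[0]^2 = 5^2 = 25
A[1]^2 = 6^2 = 36
A[2]^2 = 1^2 = 1
Sum = 25 + 36 + 1 = 62

62


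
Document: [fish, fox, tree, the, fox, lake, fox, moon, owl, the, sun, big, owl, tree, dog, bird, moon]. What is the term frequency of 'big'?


Document has 17 words
Scanning for 'big':
Found at positions: [11]
Count = 1

1


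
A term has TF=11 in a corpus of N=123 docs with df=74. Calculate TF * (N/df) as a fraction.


TF * (N/df)
= 11 * (123/74)
= 11 * 123/74
= 1353/74

1353/74


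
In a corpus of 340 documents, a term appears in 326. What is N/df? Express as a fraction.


IDF ratio = N / df
= 340 / 326
= 170/163

170/163


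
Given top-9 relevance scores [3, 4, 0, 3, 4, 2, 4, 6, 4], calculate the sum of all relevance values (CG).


Cumulative Gain = sum of relevance scores
Position 1: rel=3, running sum=3
Position 2: rel=4, running sum=7
Position 3: rel=0, running sum=7
Position 4: rel=3, running sum=10
Position 5: rel=4, running sum=14
Position 6: rel=2, running sum=16
Position 7: rel=4, running sum=20
Position 8: rel=6, running sum=26
Position 9: rel=4, running sum=30
CG = 30

30


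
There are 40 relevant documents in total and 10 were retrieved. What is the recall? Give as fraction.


Recall = retrieved_relevant / total_relevant
= 10 / 40
= 10 / (10 + 30)
= 1/4

1/4


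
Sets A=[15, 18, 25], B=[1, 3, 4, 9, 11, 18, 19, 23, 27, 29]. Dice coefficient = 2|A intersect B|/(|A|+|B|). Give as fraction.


A intersect B = [18]
|A intersect B| = 1
|A| = 3, |B| = 10
Dice = 2*1 / (3+10)
= 2 / 13 = 2/13

2/13


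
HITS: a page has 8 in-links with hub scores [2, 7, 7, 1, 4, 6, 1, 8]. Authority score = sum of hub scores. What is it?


Authority = sum of hub scores of in-linkers
In-link 1: hub score = 2
In-link 2: hub score = 7
In-link 3: hub score = 7
In-link 4: hub score = 1
In-link 5: hub score = 4
In-link 6: hub score = 6
In-link 7: hub score = 1
In-link 8: hub score = 8
Authority = 2 + 7 + 7 + 1 + 4 + 6 + 1 + 8 = 36

36


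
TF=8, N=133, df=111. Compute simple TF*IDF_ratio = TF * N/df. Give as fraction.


TF * (N/df)
= 8 * (133/111)
= 8 * 133/111
= 1064/111

1064/111


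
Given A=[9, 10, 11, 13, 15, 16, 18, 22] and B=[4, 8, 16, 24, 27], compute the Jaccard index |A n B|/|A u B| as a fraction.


A intersect B = [16]
|A intersect B| = 1
A union B = [4, 8, 9, 10, 11, 13, 15, 16, 18, 22, 24, 27]
|A union B| = 12
Jaccard = 1/12 = 1/12

1/12


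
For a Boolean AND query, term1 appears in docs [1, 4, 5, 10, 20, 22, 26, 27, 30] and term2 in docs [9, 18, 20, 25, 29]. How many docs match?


Boolean AND: find intersection of posting lists
term1 docs: [1, 4, 5, 10, 20, 22, 26, 27, 30]
term2 docs: [9, 18, 20, 25, 29]
Intersection: [20]
|intersection| = 1

1


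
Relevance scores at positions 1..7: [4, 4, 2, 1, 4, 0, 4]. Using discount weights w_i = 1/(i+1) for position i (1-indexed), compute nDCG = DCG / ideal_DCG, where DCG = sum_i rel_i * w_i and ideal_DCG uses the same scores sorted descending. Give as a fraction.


Position discount weights w_i = 1/(i+1) for i=1..7:
Weights = [1/2, 1/3, 1/4, 1/5, 1/6, 1/7, 1/8]
Actual relevance: [4, 4, 2, 1, 4, 0, 4]
DCG = 4/2 + 4/3 + 2/4 + 1/5 + 4/6 + 0/7 + 4/8 = 26/5
Ideal relevance (sorted desc): [4, 4, 4, 4, 2, 1, 0]
Ideal DCG = 4/2 + 4/3 + 4/4 + 4/5 + 2/6 + 1/7 + 0/8 = 589/105
nDCG = DCG / ideal_DCG = 26/5 / 589/105 = 546/589

546/589


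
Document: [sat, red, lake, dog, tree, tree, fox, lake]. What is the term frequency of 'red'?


Document has 8 words
Scanning for 'red':
Found at positions: [1]
Count = 1

1


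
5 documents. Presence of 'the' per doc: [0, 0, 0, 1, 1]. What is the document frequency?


Checking each document for 'the':
Doc 1: absent
Doc 2: absent
Doc 3: absent
Doc 4: present
Doc 5: present
df = sum of presences = 0 + 0 + 0 + 1 + 1 = 2

2


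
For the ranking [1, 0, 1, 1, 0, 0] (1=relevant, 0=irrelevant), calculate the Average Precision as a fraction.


Computing P@k for each relevant position:
Position 1: relevant, P@1 = 1/1 = 1
Position 2: not relevant
Position 3: relevant, P@3 = 2/3 = 2/3
Position 4: relevant, P@4 = 3/4 = 3/4
Position 5: not relevant
Position 6: not relevant
Sum of P@k = 1 + 2/3 + 3/4 = 29/12
AP = 29/12 / 3 = 29/36

29/36


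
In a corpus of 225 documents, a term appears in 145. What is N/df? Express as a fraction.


IDF ratio = N / df
= 225 / 145
= 45/29

45/29


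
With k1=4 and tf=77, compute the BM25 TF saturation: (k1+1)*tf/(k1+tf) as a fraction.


BM25 TF component = (k1+1)*tf / (k1+tf)
k1 = 4, tf = 77
Numerator = (4+1)*77 = 385
Denominator = 4 + 77 = 81
= 385/81 = 385/81

385/81


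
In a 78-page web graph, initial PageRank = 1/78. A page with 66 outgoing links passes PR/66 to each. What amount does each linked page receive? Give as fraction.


Initial PR = 1/78 = 1/78
Outlinks = 66
Contribution per link = PR / outlinks
= 1/78 / 66
= 1/5148

1/5148


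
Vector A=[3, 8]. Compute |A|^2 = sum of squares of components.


|A|^2 = sum of squared components
A[0]^2 = 3^2 = 9
A[1]^2 = 8^2 = 64
Sum = 9 + 64 = 73

73


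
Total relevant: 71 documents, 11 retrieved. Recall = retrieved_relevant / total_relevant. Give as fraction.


Recall = retrieved_relevant / total_relevant
= 11 / 71
= 11 / (11 + 60)
= 11/71

11/71


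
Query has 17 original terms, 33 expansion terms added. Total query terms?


Original terms: 17
Expansion terms: 33
Total = 17 + 33 = 50

50


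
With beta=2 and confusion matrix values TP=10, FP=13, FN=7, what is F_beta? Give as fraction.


P = TP/(TP+FP) = 10/23 = 10/23
R = TP/(TP+FN) = 10/17 = 10/17
beta^2 = 2^2 = 4
(1 + beta^2) = 5
Numerator = (1+beta^2)*P*R = 500/391
Denominator = beta^2*P + R = 40/23 + 10/17 = 910/391
F_beta = 50/91

50/91


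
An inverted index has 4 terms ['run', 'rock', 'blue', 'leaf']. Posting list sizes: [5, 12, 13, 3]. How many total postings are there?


Summing posting list sizes:
'run': 5 postings
'rock': 12 postings
'blue': 13 postings
'leaf': 3 postings
Total = 5 + 12 + 13 + 3 = 33

33


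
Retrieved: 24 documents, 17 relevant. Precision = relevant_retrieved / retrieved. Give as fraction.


Precision = relevant_retrieved / total_retrieved
= 17 / 24
= 17 / (17 + 7)
= 17/24

17/24


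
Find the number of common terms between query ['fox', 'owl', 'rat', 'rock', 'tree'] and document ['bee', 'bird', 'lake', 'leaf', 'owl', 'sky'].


Query terms: ['fox', 'owl', 'rat', 'rock', 'tree']
Document terms: ['bee', 'bird', 'lake', 'leaf', 'owl', 'sky']
Common terms: ['owl']
Overlap count = 1

1


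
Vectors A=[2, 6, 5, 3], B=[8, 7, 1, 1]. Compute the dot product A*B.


Dot product = sum of element-wise products
A[0]*B[0] = 2*8 = 16
A[1]*B[1] = 6*7 = 42
A[2]*B[2] = 5*1 = 5
A[3]*B[3] = 3*1 = 3
Sum = 16 + 42 + 5 + 3 = 66

66


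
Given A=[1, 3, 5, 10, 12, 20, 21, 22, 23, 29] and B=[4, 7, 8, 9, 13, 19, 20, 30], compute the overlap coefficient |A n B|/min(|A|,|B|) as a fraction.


A intersect B = [20]
|A intersect B| = 1
min(|A|, |B|) = min(10, 8) = 8
Overlap = 1 / 8 = 1/8

1/8


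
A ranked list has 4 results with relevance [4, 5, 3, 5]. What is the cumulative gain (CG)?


Cumulative Gain = sum of relevance scores
Position 1: rel=4, running sum=4
Position 2: rel=5, running sum=9
Position 3: rel=3, running sum=12
Position 4: rel=5, running sum=17
CG = 17

17


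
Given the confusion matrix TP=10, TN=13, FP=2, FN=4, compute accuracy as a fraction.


Accuracy = (TP + TN) / (TP + TN + FP + FN)
TP + TN = 10 + 13 = 23
Total = 10 + 13 + 2 + 4 = 29
Accuracy = 23 / 29 = 23/29

23/29


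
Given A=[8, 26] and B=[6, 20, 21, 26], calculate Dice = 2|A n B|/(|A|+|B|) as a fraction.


A intersect B = [26]
|A intersect B| = 1
|A| = 2, |B| = 4
Dice = 2*1 / (2+4)
= 2 / 6 = 1/3

1/3


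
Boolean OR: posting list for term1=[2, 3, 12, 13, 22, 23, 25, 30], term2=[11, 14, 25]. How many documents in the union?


Boolean OR: find union of posting lists
term1 docs: [2, 3, 12, 13, 22, 23, 25, 30]
term2 docs: [11, 14, 25]
Union: [2, 3, 11, 12, 13, 14, 22, 23, 25, 30]
|union| = 10

10


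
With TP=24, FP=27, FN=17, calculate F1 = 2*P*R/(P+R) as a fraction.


F1 = 2 * P * R / (P + R)
P = TP/(TP+FP) = 24/51 = 8/17
R = TP/(TP+FN) = 24/41 = 24/41
2 * P * R = 2 * 8/17 * 24/41 = 384/697
P + R = 8/17 + 24/41 = 736/697
F1 = 384/697 / 736/697 = 12/23

12/23


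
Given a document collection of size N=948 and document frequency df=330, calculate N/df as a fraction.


IDF ratio = N / df
= 948 / 330
= 158/55

158/55


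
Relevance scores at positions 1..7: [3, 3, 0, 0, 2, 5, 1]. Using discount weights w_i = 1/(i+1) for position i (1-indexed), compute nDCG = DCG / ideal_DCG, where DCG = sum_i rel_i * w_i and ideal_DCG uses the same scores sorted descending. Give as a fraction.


Position discount weights w_i = 1/(i+1) for i=1..7:
Weights = [1/2, 1/3, 1/4, 1/5, 1/6, 1/7, 1/8]
Actual relevance: [3, 3, 0, 0, 2, 5, 1]
DCG = 3/2 + 3/3 + 0/4 + 0/5 + 2/6 + 5/7 + 1/8 = 617/168
Ideal relevance (sorted desc): [5, 3, 3, 2, 1, 0, 0]
Ideal DCG = 5/2 + 3/3 + 3/4 + 2/5 + 1/6 + 0/7 + 0/8 = 289/60
nDCG = DCG / ideal_DCG = 617/168 / 289/60 = 3085/4046

3085/4046


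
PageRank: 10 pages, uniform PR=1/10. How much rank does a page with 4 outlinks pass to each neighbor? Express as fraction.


Initial PR = 1/10 = 1/10
Outlinks = 4
Contribution per link = PR / outlinks
= 1/10 / 4
= 1/40

1/40


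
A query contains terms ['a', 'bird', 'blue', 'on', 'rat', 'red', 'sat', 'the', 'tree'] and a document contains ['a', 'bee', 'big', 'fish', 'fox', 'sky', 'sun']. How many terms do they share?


Query terms: ['a', 'bird', 'blue', 'on', 'rat', 'red', 'sat', 'the', 'tree']
Document terms: ['a', 'bee', 'big', 'fish', 'fox', 'sky', 'sun']
Common terms: ['a']
Overlap count = 1

1


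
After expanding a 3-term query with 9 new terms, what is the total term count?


Original terms: 3
Expansion terms: 9
Total = 3 + 9 = 12

12


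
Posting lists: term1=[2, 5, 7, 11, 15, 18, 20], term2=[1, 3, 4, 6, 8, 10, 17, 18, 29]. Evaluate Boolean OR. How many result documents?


Boolean OR: find union of posting lists
term1 docs: [2, 5, 7, 11, 15, 18, 20]
term2 docs: [1, 3, 4, 6, 8, 10, 17, 18, 29]
Union: [1, 2, 3, 4, 5, 6, 7, 8, 10, 11, 15, 17, 18, 20, 29]
|union| = 15

15


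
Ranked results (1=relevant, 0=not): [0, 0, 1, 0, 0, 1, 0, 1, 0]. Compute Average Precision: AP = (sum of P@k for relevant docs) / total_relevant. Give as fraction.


Computing P@k for each relevant position:
Position 1: not relevant
Position 2: not relevant
Position 3: relevant, P@3 = 1/3 = 1/3
Position 4: not relevant
Position 5: not relevant
Position 6: relevant, P@6 = 2/6 = 1/3
Position 7: not relevant
Position 8: relevant, P@8 = 3/8 = 3/8
Position 9: not relevant
Sum of P@k = 1/3 + 1/3 + 3/8 = 25/24
AP = 25/24 / 3 = 25/72

25/72


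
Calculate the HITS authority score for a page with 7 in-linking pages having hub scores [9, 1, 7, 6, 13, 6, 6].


Authority = sum of hub scores of in-linkers
In-link 1: hub score = 9
In-link 2: hub score = 1
In-link 3: hub score = 7
In-link 4: hub score = 6
In-link 5: hub score = 13
In-link 6: hub score = 6
In-link 7: hub score = 6
Authority = 9 + 1 + 7 + 6 + 13 + 6 + 6 = 48

48


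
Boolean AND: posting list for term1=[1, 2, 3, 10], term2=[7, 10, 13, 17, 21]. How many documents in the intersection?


Boolean AND: find intersection of posting lists
term1 docs: [1, 2, 3, 10]
term2 docs: [7, 10, 13, 17, 21]
Intersection: [10]
|intersection| = 1

1


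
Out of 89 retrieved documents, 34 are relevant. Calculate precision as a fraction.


Precision = relevant_retrieved / total_retrieved
= 34 / 89
= 34 / (34 + 55)
= 34/89

34/89


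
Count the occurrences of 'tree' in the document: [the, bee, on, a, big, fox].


Document has 6 words
Scanning for 'tree':
Term not found in document
Count = 0

0


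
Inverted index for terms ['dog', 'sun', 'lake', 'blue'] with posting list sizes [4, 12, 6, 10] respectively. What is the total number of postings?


Summing posting list sizes:
'dog': 4 postings
'sun': 12 postings
'lake': 6 postings
'blue': 10 postings
Total = 4 + 12 + 6 + 10 = 32

32


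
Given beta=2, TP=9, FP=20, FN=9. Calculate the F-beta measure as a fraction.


P = TP/(TP+FP) = 9/29 = 9/29
R = TP/(TP+FN) = 9/18 = 1/2
beta^2 = 2^2 = 4
(1 + beta^2) = 5
Numerator = (1+beta^2)*P*R = 45/58
Denominator = beta^2*P + R = 36/29 + 1/2 = 101/58
F_beta = 45/101

45/101


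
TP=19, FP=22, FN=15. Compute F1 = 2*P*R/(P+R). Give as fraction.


F1 = 2 * P * R / (P + R)
P = TP/(TP+FP) = 19/41 = 19/41
R = TP/(TP+FN) = 19/34 = 19/34
2 * P * R = 2 * 19/41 * 19/34 = 361/697
P + R = 19/41 + 19/34 = 1425/1394
F1 = 361/697 / 1425/1394 = 38/75

38/75


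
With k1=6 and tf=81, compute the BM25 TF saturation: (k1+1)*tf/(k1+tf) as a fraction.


BM25 TF component = (k1+1)*tf / (k1+tf)
k1 = 6, tf = 81
Numerator = (6+1)*81 = 567
Denominator = 6 + 81 = 87
= 567/87 = 189/29

189/29


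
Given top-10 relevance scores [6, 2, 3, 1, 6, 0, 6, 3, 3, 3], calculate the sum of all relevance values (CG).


Cumulative Gain = sum of relevance scores
Position 1: rel=6, running sum=6
Position 2: rel=2, running sum=8
Position 3: rel=3, running sum=11
Position 4: rel=1, running sum=12
Position 5: rel=6, running sum=18
Position 6: rel=0, running sum=18
Position 7: rel=6, running sum=24
Position 8: rel=3, running sum=27
Position 9: rel=3, running sum=30
Position 10: rel=3, running sum=33
CG = 33

33
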